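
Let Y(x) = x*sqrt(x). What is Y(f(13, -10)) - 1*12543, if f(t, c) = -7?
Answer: -12543 - 7*I*sqrt(7) ≈ -12543.0 - 18.52*I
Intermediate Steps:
Y(x) = x**(3/2)
Y(f(13, -10)) - 1*12543 = (-7)**(3/2) - 1*12543 = -7*I*sqrt(7) - 12543 = -12543 - 7*I*sqrt(7)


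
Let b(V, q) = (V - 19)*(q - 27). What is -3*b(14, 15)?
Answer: -180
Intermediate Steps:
b(V, q) = (-27 + q)*(-19 + V) (b(V, q) = (-19 + V)*(-27 + q) = (-27 + q)*(-19 + V))
-3*b(14, 15) = -3*(513 - 27*14 - 19*15 + 14*15) = -3*(513 - 378 - 285 + 210) = -3*60 = -180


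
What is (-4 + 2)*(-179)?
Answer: 358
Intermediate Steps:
(-4 + 2)*(-179) = -2*(-179) = 358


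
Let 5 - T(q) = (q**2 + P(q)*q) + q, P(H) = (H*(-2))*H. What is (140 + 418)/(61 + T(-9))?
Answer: -93/244 ≈ -0.38115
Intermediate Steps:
P(H) = -2*H**2 (P(H) = (-2*H)*H = -2*H**2)
T(q) = 5 - q - q**2 + 2*q**3 (T(q) = 5 - ((q**2 + (-2*q**2)*q) + q) = 5 - ((q**2 - 2*q**3) + q) = 5 - (q + q**2 - 2*q**3) = 5 + (-q - q**2 + 2*q**3) = 5 - q - q**2 + 2*q**3)
(140 + 418)/(61 + T(-9)) = (140 + 418)/(61 + (5 - 1*(-9) - 1*(-9)**2 + 2*(-9)**3)) = 558/(61 + (5 + 9 - 1*81 + 2*(-729))) = 558/(61 + (5 + 9 - 81 - 1458)) = 558/(61 - 1525) = 558/(-1464) = 558*(-1/1464) = -93/244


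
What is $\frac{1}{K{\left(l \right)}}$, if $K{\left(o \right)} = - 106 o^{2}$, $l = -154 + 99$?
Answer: $- \frac{1}{320650} \approx -3.1187 \cdot 10^{-6}$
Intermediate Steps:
$l = -55$
$\frac{1}{K{\left(l \right)}} = \frac{1}{\left(-106\right) \left(-55\right)^{2}} = \frac{1}{\left(-106\right) 3025} = \frac{1}{-320650} = - \frac{1}{320650}$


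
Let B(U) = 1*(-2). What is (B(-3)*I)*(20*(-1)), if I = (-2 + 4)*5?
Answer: 400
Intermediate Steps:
B(U) = -2
I = 10 (I = 2*5 = 10)
(B(-3)*I)*(20*(-1)) = (-2*10)*(20*(-1)) = -20*(-20) = 400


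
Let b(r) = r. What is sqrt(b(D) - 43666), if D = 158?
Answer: 2*I*sqrt(10877) ≈ 208.59*I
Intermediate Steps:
sqrt(b(D) - 43666) = sqrt(158 - 43666) = sqrt(-43508) = 2*I*sqrt(10877)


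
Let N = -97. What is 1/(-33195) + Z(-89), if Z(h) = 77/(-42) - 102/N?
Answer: -5034769/6439830 ≈ -0.78182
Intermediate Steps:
Z(h) = -455/582 (Z(h) = 77/(-42) - 102/(-97) = 77*(-1/42) - 102*(-1/97) = -11/6 + 102/97 = -455/582)
1/(-33195) + Z(-89) = 1/(-33195) - 455/582 = -1/33195 - 455/582 = -5034769/6439830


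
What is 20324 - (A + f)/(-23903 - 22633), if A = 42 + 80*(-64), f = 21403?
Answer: 945813989/46536 ≈ 20324.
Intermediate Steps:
A = -5078 (A = 42 - 5120 = -5078)
20324 - (A + f)/(-23903 - 22633) = 20324 - (-5078 + 21403)/(-23903 - 22633) = 20324 - 16325/(-46536) = 20324 - 16325*(-1)/46536 = 20324 - 1*(-16325/46536) = 20324 + 16325/46536 = 945813989/46536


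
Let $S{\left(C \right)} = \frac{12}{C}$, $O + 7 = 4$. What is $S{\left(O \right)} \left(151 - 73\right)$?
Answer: $-312$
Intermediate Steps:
$O = -3$ ($O = -7 + 4 = -3$)
$S{\left(O \right)} \left(151 - 73\right) = \frac{12}{-3} \left(151 - 73\right) = 12 \left(- \frac{1}{3}\right) 78 = \left(-4\right) 78 = -312$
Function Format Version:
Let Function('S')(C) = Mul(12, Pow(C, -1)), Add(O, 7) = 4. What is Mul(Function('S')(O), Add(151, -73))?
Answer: -312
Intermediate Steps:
O = -3 (O = Add(-7, 4) = -3)
Mul(Function('S')(O), Add(151, -73)) = Mul(Mul(12, Pow(-3, -1)), Add(151, -73)) = Mul(Mul(12, Rational(-1, 3)), 78) = Mul(-4, 78) = -312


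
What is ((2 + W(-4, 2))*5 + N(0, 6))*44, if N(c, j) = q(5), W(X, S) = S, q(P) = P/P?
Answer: 924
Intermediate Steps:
q(P) = 1
N(c, j) = 1
((2 + W(-4, 2))*5 + N(0, 6))*44 = ((2 + 2)*5 + 1)*44 = (4*5 + 1)*44 = (20 + 1)*44 = 21*44 = 924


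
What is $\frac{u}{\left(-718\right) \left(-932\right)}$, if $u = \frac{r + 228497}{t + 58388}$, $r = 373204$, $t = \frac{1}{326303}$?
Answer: $\frac{196336841403}{12749261312588440} \approx 1.54 \cdot 10^{-5}$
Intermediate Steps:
$t = \frac{1}{326303} \approx 3.0646 \cdot 10^{-6}$
$u = \frac{196336841403}{19052179565}$ ($u = \frac{373204 + 228497}{\frac{1}{326303} + 58388} = \frac{601701}{\frac{19052179565}{326303}} = 601701 \cdot \frac{326303}{19052179565} = \frac{196336841403}{19052179565} \approx 10.305$)
$\frac{u}{\left(-718\right) \left(-932\right)} = \frac{196336841403}{19052179565 \left(\left(-718\right) \left(-932\right)\right)} = \frac{196336841403}{19052179565 \cdot 669176} = \frac{196336841403}{19052179565} \cdot \frac{1}{669176} = \frac{196336841403}{12749261312588440}$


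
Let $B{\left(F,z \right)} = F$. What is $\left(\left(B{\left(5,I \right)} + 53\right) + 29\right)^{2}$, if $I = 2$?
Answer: $7569$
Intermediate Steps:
$\left(\left(B{\left(5,I \right)} + 53\right) + 29\right)^{2} = \left(\left(5 + 53\right) + 29\right)^{2} = \left(58 + 29\right)^{2} = 87^{2} = 7569$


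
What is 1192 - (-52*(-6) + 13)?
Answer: 867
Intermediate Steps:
1192 - (-52*(-6) + 13) = 1192 - (-13*(-24) + 13) = 1192 - (312 + 13) = 1192 - 1*325 = 1192 - 325 = 867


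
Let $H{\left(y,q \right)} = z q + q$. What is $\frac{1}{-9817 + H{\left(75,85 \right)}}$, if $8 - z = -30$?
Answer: $- \frac{1}{6502} \approx -0.0001538$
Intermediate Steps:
$z = 38$ ($z = 8 - -30 = 8 + 30 = 38$)
$H{\left(y,q \right)} = 39 q$ ($H{\left(y,q \right)} = 38 q + q = 39 q$)
$\frac{1}{-9817 + H{\left(75,85 \right)}} = \frac{1}{-9817 + 39 \cdot 85} = \frac{1}{-9817 + 3315} = \frac{1}{-6502} = - \frac{1}{6502}$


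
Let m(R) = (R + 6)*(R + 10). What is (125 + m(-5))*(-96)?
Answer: -12480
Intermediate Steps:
m(R) = (6 + R)*(10 + R)
(125 + m(-5))*(-96) = (125 + (60 + (-5)**2 + 16*(-5)))*(-96) = (125 + (60 + 25 - 80))*(-96) = (125 + 5)*(-96) = 130*(-96) = -12480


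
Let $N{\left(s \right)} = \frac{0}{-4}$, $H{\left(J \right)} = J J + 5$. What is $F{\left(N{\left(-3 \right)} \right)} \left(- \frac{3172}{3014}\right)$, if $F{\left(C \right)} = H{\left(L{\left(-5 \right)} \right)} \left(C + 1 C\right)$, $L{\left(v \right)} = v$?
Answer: $0$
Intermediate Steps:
$H{\left(J \right)} = 5 + J^{2}$ ($H{\left(J \right)} = J^{2} + 5 = 5 + J^{2}$)
$N{\left(s \right)} = 0$ ($N{\left(s \right)} = 0 \left(- \frac{1}{4}\right) = 0$)
$F{\left(C \right)} = 60 C$ ($F{\left(C \right)} = \left(5 + \left(-5\right)^{2}\right) \left(C + 1 C\right) = \left(5 + 25\right) \left(C + C\right) = 30 \cdot 2 C = 60 C$)
$F{\left(N{\left(-3 \right)} \right)} \left(- \frac{3172}{3014}\right) = 60 \cdot 0 \left(- \frac{3172}{3014}\right) = 0 \left(\left(-3172\right) \frac{1}{3014}\right) = 0 \left(- \frac{1586}{1507}\right) = 0$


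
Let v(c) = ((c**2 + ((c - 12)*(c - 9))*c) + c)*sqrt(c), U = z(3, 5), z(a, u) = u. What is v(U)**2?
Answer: 144500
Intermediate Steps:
U = 5
v(c) = sqrt(c)*(c + c**2 + c*(-12 + c)*(-9 + c)) (v(c) = ((c**2 + ((-12 + c)*(-9 + c))*c) + c)*sqrt(c) = ((c**2 + c*(-12 + c)*(-9 + c)) + c)*sqrt(c) = (c + c**2 + c*(-12 + c)*(-9 + c))*sqrt(c) = sqrt(c)*(c + c**2 + c*(-12 + c)*(-9 + c)))
v(U)**2 = (5**(3/2)*(109 + 5**2 - 20*5))**2 = ((5*sqrt(5))*(109 + 25 - 100))**2 = ((5*sqrt(5))*34)**2 = (170*sqrt(5))**2 = 144500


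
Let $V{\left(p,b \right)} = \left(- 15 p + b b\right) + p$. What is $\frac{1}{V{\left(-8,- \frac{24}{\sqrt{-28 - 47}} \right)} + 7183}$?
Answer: $\frac{25}{182183} \approx 0.00013722$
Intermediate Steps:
$V{\left(p,b \right)} = b^{2} - 14 p$ ($V{\left(p,b \right)} = \left(- 15 p + b^{2}\right) + p = \left(b^{2} - 15 p\right) + p = b^{2} - 14 p$)
$\frac{1}{V{\left(-8,- \frac{24}{\sqrt{-28 - 47}} \right)} + 7183} = \frac{1}{\left(\left(- \frac{24}{\sqrt{-28 - 47}}\right)^{2} - -112\right) + 7183} = \frac{1}{\left(\left(- \frac{24}{\sqrt{-75}}\right)^{2} + 112\right) + 7183} = \frac{1}{\left(\left(- \frac{24}{5 i \sqrt{3}}\right)^{2} + 112\right) + 7183} = \frac{1}{\left(\left(- 24 \left(- \frac{i \sqrt{3}}{15}\right)\right)^{2} + 112\right) + 7183} = \frac{1}{\left(\left(\frac{8 i \sqrt{3}}{5}\right)^{2} + 112\right) + 7183} = \frac{1}{\left(- \frac{192}{25} + 112\right) + 7183} = \frac{1}{\frac{2608}{25} + 7183} = \frac{1}{\frac{182183}{25}} = \frac{25}{182183}$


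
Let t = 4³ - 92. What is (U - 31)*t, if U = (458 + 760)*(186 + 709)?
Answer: -30522212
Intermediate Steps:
U = 1090110 (U = 1218*895 = 1090110)
t = -28 (t = 64 - 92 = -28)
(U - 31)*t = (1090110 - 31)*(-28) = 1090079*(-28) = -30522212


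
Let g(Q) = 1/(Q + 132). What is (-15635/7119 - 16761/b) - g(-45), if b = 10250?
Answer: -8132152211/2116122750 ≈ -3.8429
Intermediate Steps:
g(Q) = 1/(132 + Q)
(-15635/7119 - 16761/b) - g(-45) = (-15635/7119 - 16761/10250) - 1/(132 - 45) = (-15635*1/7119 - 16761*1/10250) - 1/87 = (-15635/7119 - 16761/10250) - 1*1/87 = -279580309/72969750 - 1/87 = -8132152211/2116122750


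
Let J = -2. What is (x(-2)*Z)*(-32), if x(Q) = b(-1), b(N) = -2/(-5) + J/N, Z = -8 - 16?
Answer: 9216/5 ≈ 1843.2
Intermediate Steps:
Z = -24
b(N) = 2/5 - 2/N (b(N) = -2/(-5) - 2/N = -2*(-1/5) - 2/N = 2/5 - 2/N)
x(Q) = 12/5 (x(Q) = 2/5 - 2/(-1) = 2/5 - 2*(-1) = 2/5 + 2 = 12/5)
(x(-2)*Z)*(-32) = ((12/5)*(-24))*(-32) = -288/5*(-32) = 9216/5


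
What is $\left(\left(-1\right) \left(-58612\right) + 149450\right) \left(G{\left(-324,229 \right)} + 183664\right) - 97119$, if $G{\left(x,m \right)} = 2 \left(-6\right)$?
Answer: $38210905305$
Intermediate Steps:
$G{\left(x,m \right)} = -12$
$\left(\left(-1\right) \left(-58612\right) + 149450\right) \left(G{\left(-324,229 \right)} + 183664\right) - 97119 = \left(\left(-1\right) \left(-58612\right) + 149450\right) \left(-12 + 183664\right) - 97119 = \left(58612 + 149450\right) 183652 - 97119 = 208062 \cdot 183652 - 97119 = 38211002424 - 97119 = 38210905305$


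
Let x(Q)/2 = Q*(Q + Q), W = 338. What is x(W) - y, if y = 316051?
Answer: 140925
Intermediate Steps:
x(Q) = 4*Q² (x(Q) = 2*(Q*(Q + Q)) = 2*(Q*(2*Q)) = 2*(2*Q²) = 4*Q²)
x(W) - y = 4*338² - 1*316051 = 4*114244 - 316051 = 456976 - 316051 = 140925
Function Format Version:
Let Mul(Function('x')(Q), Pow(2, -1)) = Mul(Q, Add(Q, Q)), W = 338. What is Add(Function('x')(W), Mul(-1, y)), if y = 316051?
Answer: 140925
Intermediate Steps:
Function('x')(Q) = Mul(4, Pow(Q, 2)) (Function('x')(Q) = Mul(2, Mul(Q, Add(Q, Q))) = Mul(2, Mul(Q, Mul(2, Q))) = Mul(2, Mul(2, Pow(Q, 2))) = Mul(4, Pow(Q, 2)))
Add(Function('x')(W), Mul(-1, y)) = Add(Mul(4, Pow(338, 2)), Mul(-1, 316051)) = Add(Mul(4, 114244), -316051) = Add(456976, -316051) = 140925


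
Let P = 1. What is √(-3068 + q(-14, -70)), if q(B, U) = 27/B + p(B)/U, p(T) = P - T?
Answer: I*√150437/7 ≈ 55.409*I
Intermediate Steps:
p(T) = 1 - T
q(B, U) = 27/B + (1 - B)/U
√(-3068 + q(-14, -70)) = √(-3068 + (1/(-70) + 27/(-14) - 1*(-14)/(-70))) = √(-3068 + (-1/70 + 27*(-1/14) - 1*(-14)*(-1/70))) = √(-3068 + (-1/70 - 27/14 - ⅕)) = √(-3068 - 15/7) = √(-21491/7) = I*√150437/7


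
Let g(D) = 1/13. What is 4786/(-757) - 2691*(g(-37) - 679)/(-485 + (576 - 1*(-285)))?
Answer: 690612919/142316 ≈ 4852.7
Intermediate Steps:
g(D) = 1/13
4786/(-757) - 2691*(g(-37) - 679)/(-485 + (576 - 1*(-285))) = 4786/(-757) - 2691*(1/13 - 679)/(-485 + (576 - 1*(-285))) = 4786*(-1/757) - 2691*(-8826/(13*(-485 + (576 + 285)))) = -4786/757 - 2691*(-8826/(13*(-485 + 861))) = -4786/757 - 2691/(376*(-13/8826)) = -4786/757 - 2691/(-2444/4413) = -4786/757 - 2691*(-4413/2444) = -4786/757 + 913491/188 = 690612919/142316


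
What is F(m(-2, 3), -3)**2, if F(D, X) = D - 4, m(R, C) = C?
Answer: 1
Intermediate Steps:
F(D, X) = -4 + D
F(m(-2, 3), -3)**2 = (-4 + 3)**2 = (-1)**2 = 1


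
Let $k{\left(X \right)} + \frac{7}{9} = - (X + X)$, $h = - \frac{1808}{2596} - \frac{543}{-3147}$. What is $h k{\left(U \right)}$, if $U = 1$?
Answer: $\frac{990775}{680801} \approx 1.4553$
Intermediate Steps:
$h = - \frac{356679}{680801}$ ($h = \left(-1808\right) \frac{1}{2596} - - \frac{181}{1049} = - \frac{452}{649} + \frac{181}{1049} = - \frac{356679}{680801} \approx -0.52391$)
$k{\left(X \right)} = - \frac{7}{9} - 2 X$ ($k{\left(X \right)} = - \frac{7}{9} - \left(X + X\right) = - \frac{7}{9} - 2 X$)
$h k{\left(U \right)} = - \frac{356679 \left(- \frac{7}{9} - 2\right)}{680801} = \left(- \frac{356679}{680801}\right) \left(- \frac{25}{9}\right) = \frac{990775}{680801}$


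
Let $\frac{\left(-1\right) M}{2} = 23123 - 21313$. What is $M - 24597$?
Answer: $-28217$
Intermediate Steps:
$M = -3620$ ($M = - 2 \left(23123 - 21313\right) = \left(-2\right) 1810 = -3620$)
$M - 24597 = -3620 - 24597 = -28217$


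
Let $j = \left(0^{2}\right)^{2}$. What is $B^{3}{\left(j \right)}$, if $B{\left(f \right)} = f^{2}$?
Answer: $0$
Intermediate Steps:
$j = 0$ ($j = 0^{2} = 0$)
$B^{3}{\left(j \right)} = \left(0^{2}\right)^{3} = 0^{3} = 0$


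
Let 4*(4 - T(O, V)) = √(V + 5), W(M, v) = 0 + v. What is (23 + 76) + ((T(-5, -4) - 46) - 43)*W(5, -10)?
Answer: 1903/2 ≈ 951.50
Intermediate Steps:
W(M, v) = v
T(O, V) = 4 - √(5 + V)/4 (T(O, V) = 4 - √(V + 5)/4 = 4 - √(5 + V)/4)
(23 + 76) + ((T(-5, -4) - 46) - 43)*W(5, -10) = (23 + 76) + (((4 - √(5 - 4)/4) - 46) - 43)*(-10) = 99 + (((4 - √1/4) - 46) - 43)*(-10) = 99 + (((4 - ¼*1) - 46) - 43)*(-10) = 99 + (((4 - ¼) - 46) - 43)*(-10) = 99 + ((15/4 - 46) - 43)*(-10) = 99 + (-169/4 - 43)*(-10) = 99 - 341/4*(-10) = 99 + 1705/2 = 1903/2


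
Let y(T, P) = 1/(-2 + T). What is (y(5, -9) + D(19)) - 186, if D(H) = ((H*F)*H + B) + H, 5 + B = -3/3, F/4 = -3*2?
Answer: -26510/3 ≈ -8836.7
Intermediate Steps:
F = -24 (F = 4*(-3*2) = 4*(-6) = -24)
B = -6 (B = -5 - 3/3 = -5 - 3*1/3 = -5 - 1 = -6)
D(H) = -6 + H - 24*H**2 (D(H) = ((H*(-24))*H - 6) + H = ((-24*H)*H - 6) + H = (-24*H**2 - 6) + H = (-6 - 24*H**2) + H = -6 + H - 24*H**2)
(y(5, -9) + D(19)) - 186 = (1/(-2 + 5) + (-6 + 19 - 24*19**2)) - 186 = (1/3 + (-6 + 19 - 24*361)) - 186 = (1/3 + (-6 + 19 - 8664)) - 186 = (1/3 - 8651) - 186 = -25952/3 - 186 = -26510/3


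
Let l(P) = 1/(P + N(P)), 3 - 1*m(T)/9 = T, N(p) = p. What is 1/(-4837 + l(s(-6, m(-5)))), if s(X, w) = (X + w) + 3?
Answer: -138/667505 ≈ -0.00020674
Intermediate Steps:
m(T) = 27 - 9*T
s(X, w) = 3 + X + w
l(P) = 1/(2*P) (l(P) = 1/(P + P) = 1/(2*P))
1/(-4837 + l(s(-6, m(-5)))) = 1/(-4837 + 1/(2*(3 - 6 + (27 - 9*(-5))))) = 1/(-4837 + 1/(2*(3 - 6 + (27 + 45)))) = 1/(-4837 + 1/(2*(3 - 6 + 72))) = 1/(-4837 + (½)/69) = 1/(-4837 + (½)*(1/69)) = 1/(-4837 + 1/138) = 1/(-667505/138) = -138/667505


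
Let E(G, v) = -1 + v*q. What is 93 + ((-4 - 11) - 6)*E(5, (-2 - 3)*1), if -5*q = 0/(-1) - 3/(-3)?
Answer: 93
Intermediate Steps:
q = -⅕ (q = -(0/(-1) - 3/(-3))/5 = -(0*(-1) - 3*(-⅓))/5 = -(0 + 1)/5 = -⅕*1 = -⅕ ≈ -0.20000)
E(G, v) = -1 - v/5 (E(G, v) = -1 + v*(-⅕) = -1 - v/5)
93 + ((-4 - 11) - 6)*E(5, (-2 - 3)*1) = 93 + ((-4 - 11) - 6)*(-1 - (-2 - 3)/5) = 93 + (-15 - 6)*(-1 - (-1)) = 93 - 21*(-1 - ⅕*(-5)) = 93 - 21*(-1 + 1) = 93 - 21*0 = 93 + 0 = 93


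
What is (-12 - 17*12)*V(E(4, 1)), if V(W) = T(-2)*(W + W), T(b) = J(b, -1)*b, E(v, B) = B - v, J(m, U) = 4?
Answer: -10368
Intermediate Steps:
T(b) = 4*b
V(W) = -16*W (V(W) = (4*(-2))*(W + W) = -16*W)
(-12 - 17*12)*V(E(4, 1)) = (-12 - 17*12)*(-16*(1 - 1*4)) = (-12 - 204)*(-16*(1 - 4)) = -(-3456)*(-3) = -216*48 = -10368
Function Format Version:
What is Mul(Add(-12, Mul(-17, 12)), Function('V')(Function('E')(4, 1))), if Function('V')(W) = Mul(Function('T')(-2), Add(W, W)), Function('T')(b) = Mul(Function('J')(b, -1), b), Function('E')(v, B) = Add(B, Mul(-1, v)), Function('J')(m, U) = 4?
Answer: -10368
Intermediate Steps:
Function('T')(b) = Mul(4, b)
Function('V')(W) = Mul(-16, W) (Function('V')(W) = Mul(Mul(4, -2), Add(W, W)) = Mul(-8, Mul(2, W)) = Mul(-16, W))
Mul(Add(-12, Mul(-17, 12)), Function('V')(Function('E')(4, 1))) = Mul(Add(-12, Mul(-17, 12)), Mul(-16, Add(1, Mul(-1, 4)))) = Mul(Add(-12, -204), Mul(-16, Add(1, -4))) = Mul(-216, Mul(-16, -3)) = Mul(-216, 48) = -10368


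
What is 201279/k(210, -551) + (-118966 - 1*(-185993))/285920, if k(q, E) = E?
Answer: -57512759803/157541920 ≈ -365.06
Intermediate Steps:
201279/k(210, -551) + (-118966 - 1*(-185993))/285920 = 201279/(-551) + (-118966 - 1*(-185993))/285920 = 201279*(-1/551) + (-118966 + 185993)*(1/285920) = -201279/551 + 67027*(1/285920) = -201279/551 + 67027/285920 = -57512759803/157541920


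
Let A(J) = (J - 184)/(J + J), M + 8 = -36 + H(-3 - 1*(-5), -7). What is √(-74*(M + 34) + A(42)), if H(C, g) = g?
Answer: √2216130/42 ≈ 35.444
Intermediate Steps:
M = -51 (M = -8 + (-36 - 7) = -8 - 43 = -51)
A(J) = (-184 + J)/(2*J) (A(J) = (-184 + J)/((2*J)) = (-184 + J)*(1/(2*J)) = (-184 + J)/(2*J))
√(-74*(M + 34) + A(42)) = √(-74*(-51 + 34) + (½)*(-184 + 42)/42) = √(-74*(-17) + (½)*(1/42)*(-142)) = √(1258 - 71/42) = √(52765/42) = √2216130/42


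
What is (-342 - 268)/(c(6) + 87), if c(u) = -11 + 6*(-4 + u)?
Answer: -305/44 ≈ -6.9318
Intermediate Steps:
c(u) = -35 + 6*u (c(u) = -11 + (-24 + 6*u) = -35 + 6*u)
(-342 - 268)/(c(6) + 87) = (-342 - 268)/((-35 + 6*6) + 87) = -610/((-35 + 36) + 87) = -610/(1 + 87) = -610/88 = -610*1/88 = -305/44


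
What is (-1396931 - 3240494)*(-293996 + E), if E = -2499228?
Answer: 12953366808200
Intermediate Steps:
(-1396931 - 3240494)*(-293996 + E) = (-1396931 - 3240494)*(-293996 - 2499228) = -4637425*(-2793224) = 12953366808200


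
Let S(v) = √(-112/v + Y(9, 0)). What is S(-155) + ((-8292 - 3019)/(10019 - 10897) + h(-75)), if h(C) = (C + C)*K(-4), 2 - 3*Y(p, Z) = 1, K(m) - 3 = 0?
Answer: -383789/878 + √228315/465 ≈ -436.09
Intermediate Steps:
K(m) = 3 (K(m) = 3 + 0 = 3)
Y(p, Z) = ⅓ (Y(p, Z) = ⅔ - ⅓*1 = ⅔ - ⅓ = ⅓)
h(C) = 6*C (h(C) = (C + C)*3 = (2*C)*3 = 6*C)
S(v) = √(⅓ - 112/v) (S(v) = √(-112/v + ⅓) = √(⅓ - 112/v))
S(-155) + ((-8292 - 3019)/(10019 - 10897) + h(-75)) = √3*√((-336 - 155)/(-155))/3 + ((-8292 - 3019)/(10019 - 10897) + 6*(-75)) = √3*√(-1/155*(-491))/3 + (-11311/(-878) - 450) = √3*√(491/155)/3 + (-11311*(-1/878) - 450) = √3*(√76105/155)/3 + (11311/878 - 450) = √228315/465 - 383789/878 = -383789/878 + √228315/465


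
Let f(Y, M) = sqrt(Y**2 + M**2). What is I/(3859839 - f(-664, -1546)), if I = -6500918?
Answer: -25092496832202/14898354274909 - 13001836*sqrt(707753)/14898354274909 ≈ -1.6850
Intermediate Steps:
f(Y, M) = sqrt(M**2 + Y**2)
I/(3859839 - f(-664, -1546)) = -6500918/(3859839 - sqrt((-1546)**2 + (-664)**2)) = -6500918/(3859839 - sqrt(2390116 + 440896)) = -6500918/(3859839 - sqrt(2831012)) = -6500918/(3859839 - 2*sqrt(707753))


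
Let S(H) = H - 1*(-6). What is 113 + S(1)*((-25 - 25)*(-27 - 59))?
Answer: 30213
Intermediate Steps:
S(H) = 6 + H (S(H) = H + 6 = 6 + H)
113 + S(1)*((-25 - 25)*(-27 - 59)) = 113 + (6 + 1)*((-25 - 25)*(-27 - 59)) = 113 + 7*(-50*(-86)) = 113 + 7*4300 = 113 + 30100 = 30213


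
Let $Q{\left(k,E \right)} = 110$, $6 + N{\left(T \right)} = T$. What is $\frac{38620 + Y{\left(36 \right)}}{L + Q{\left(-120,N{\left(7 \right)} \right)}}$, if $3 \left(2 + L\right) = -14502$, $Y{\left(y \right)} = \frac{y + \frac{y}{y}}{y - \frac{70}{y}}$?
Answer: $- \frac{11837363}{1448519} \approx -8.172$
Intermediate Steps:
$N{\left(T \right)} = -6 + T$
$Y{\left(y \right)} = \frac{1 + y}{y - \frac{70}{y}}$ ($Y{\left(y \right)} = \frac{y + 1}{y - \frac{70}{y}} = \frac{1 + y}{y - \frac{70}{y}}$)
$L = -4836$ ($L = -2 + \frac{1}{3} \left(-14502\right) = -2 - 4834 = -4836$)
$\frac{38620 + Y{\left(36 \right)}}{L + Q{\left(-120,N{\left(7 \right)} \right)}} = \frac{38620 + \frac{36 \left(1 + 36\right)}{-70 + 36^{2}}}{-4836 + 110} = \frac{38620 + 36 \frac{1}{-70 + 1296} \cdot 37}{-4726} = \left(38620 + 36 \cdot \frac{1}{1226} \cdot 37\right) \left(- \frac{1}{4726}\right) = \left(38620 + \frac{666}{613}\right) \left(- \frac{1}{4726}\right) = \frac{23674726}{613} \left(- \frac{1}{4726}\right) = - \frac{11837363}{1448519}$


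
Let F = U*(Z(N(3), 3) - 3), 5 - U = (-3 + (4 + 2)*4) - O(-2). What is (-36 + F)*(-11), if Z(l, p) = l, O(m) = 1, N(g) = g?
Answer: 396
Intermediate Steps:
U = -15 (U = 5 - ((-3 + (4 + 2)*4) - 1*1) = 5 - ((-3 + 6*4) - 1) = 5 - ((-3 + 24) - 1) = 5 - (21 - 1) = 5 - 1*20 = 5 - 20 = -15)
F = 0 (F = -15*(3 - 3) = -15*0 = 0)
(-36 + F)*(-11) = (-36 + 0)*(-11) = -36*(-11) = 396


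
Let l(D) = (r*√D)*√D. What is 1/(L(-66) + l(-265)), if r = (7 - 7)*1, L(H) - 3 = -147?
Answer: -1/144 ≈ -0.0069444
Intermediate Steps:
L(H) = -144 (L(H) = 3 - 147 = -144)
r = 0 (r = 0*1 = 0)
l(D) = 0 (l(D) = (0*√D)*√D = 0*√D = 0)
1/(L(-66) + l(-265)) = 1/(-144 + 0) = 1/(-144) = -1/144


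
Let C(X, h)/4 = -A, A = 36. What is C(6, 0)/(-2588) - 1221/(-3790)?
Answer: 926427/2452130 ≈ 0.37780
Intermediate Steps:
C(X, h) = -144 (C(X, h) = 4*(-1*36) = 4*(-36) = -144)
C(6, 0)/(-2588) - 1221/(-3790) = -144/(-2588) - 1221/(-3790) = -144*(-1/2588) - 1221*(-1/3790) = 36/647 + 1221/3790 = 926427/2452130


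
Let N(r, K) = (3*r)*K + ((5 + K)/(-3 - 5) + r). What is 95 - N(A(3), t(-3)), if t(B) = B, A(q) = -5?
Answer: 221/4 ≈ 55.250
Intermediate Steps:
N(r, K) = -5/8 + r - K/8 + 3*K*r (N(r, K) = 3*K*r + ((5 + K)/(-8) + r) = 3*K*r + ((5 + K)*(-⅛) + r) = 3*K*r + ((-5/8 - K/8) + r) = 3*K*r + (-5/8 + r - K/8) = -5/8 + r - K/8 + 3*K*r)
95 - N(A(3), t(-3)) = 95 - (-5/8 - 5 - ⅛*(-3) + 3*(-3)*(-5)) = 95 - (-5/8 - 5 + 3/8 + 45) = 95 - 1*159/4 = 95 - 159/4 = 221/4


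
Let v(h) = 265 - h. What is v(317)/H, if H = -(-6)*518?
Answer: -13/777 ≈ -0.016731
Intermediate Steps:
H = 3108 (H = -1*(-3108) = 3108)
v(317)/H = (265 - 1*317)/3108 = (265 - 317)*(1/3108) = -52*1/3108 = -13/777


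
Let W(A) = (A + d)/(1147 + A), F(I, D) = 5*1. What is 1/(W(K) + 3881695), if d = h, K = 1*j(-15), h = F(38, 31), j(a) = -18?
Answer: 1129/4382433642 ≈ 2.5762e-7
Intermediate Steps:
F(I, D) = 5
h = 5
K = -18 (K = 1*(-18) = -18)
d = 5
W(A) = (5 + A)/(1147 + A) (W(A) = (A + 5)/(1147 + A) = (5 + A)/(1147 + A))
1/(W(K) + 3881695) = 1/((5 - 18)/(1147 - 18) + 3881695) = 1/(-13/1129 + 3881695) = 1/(4382433642/1129) = 1129/4382433642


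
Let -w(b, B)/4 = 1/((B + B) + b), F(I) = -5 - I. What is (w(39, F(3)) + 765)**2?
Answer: 309443281/529 ≈ 5.8496e+5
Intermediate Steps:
w(b, B) = -4/(b + 2*B) (w(b, B) = -4/((B + B) + b) = -4/(2*B + b) = -4/(b + 2*B))
(w(39, F(3)) + 765)**2 = (-4/(39 + 2*(-5 - 1*3)) + 765)**2 = (-4/(39 + 2*(-5 - 3)) + 765)**2 = (-4/(39 + 2*(-8)) + 765)**2 = (-4/(39 - 16) + 765)**2 = (-4/23 + 765)**2 = (17591/23)**2 = 309443281/529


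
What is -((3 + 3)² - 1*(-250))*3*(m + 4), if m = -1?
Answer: -2574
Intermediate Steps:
-((3 + 3)² - 1*(-250))*3*(m + 4) = -((3 + 3)² - 1*(-250))*3*(-1 + 4) = -(6² + 250)*3*3 = -(36 + 250)*9 = -286*9 = -1*2574 = -2574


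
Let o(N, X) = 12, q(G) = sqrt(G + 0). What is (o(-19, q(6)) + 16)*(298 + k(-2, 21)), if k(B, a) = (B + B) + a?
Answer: 8820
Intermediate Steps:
q(G) = sqrt(G)
k(B, a) = a + 2*B (k(B, a) = 2*B + a = a + 2*B)
(o(-19, q(6)) + 16)*(298 + k(-2, 21)) = (12 + 16)*(298 + (21 + 2*(-2))) = 28*(298 + (21 - 4)) = 28*(298 + 17) = 28*315 = 8820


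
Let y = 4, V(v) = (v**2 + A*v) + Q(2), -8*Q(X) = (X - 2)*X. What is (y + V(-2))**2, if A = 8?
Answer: 64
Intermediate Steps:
Q(X) = -X*(-2 + X)/8 (Q(X) = -(X - 2)*X/8 = -(-2 + X)*X/8 = -X*(-2 + X)/8)
V(v) = v**2 + 8*v (V(v) = (v**2 + 8*v) + (1/8)*2*(2 - 1*2) = (v**2 + 8*v) + (1/8)*2*(2 - 2) = (v**2 + 8*v) + (1/8)*2*0 = (v**2 + 8*v) + 0 = v**2 + 8*v)
(y + V(-2))**2 = (4 - 2*(8 - 2))**2 = (4 - 2*6)**2 = (4 - 12)**2 = (-8)**2 = 64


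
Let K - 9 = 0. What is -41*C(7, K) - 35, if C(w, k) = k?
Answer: -404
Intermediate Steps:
K = 9 (K = 9 + 0 = 9)
-41*C(7, K) - 35 = -41*9 - 35 = -369 - 35 = -404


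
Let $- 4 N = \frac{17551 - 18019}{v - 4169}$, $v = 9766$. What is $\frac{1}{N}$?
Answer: $\frac{5597}{117} \approx 47.838$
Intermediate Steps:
$N = \frac{117}{5597}$ ($N = - \frac{\left(17551 - 18019\right) \frac{1}{9766 - 4169}}{4} = - \frac{\left(-468\right) \frac{1}{5597}}{4} = \left(- \frac{1}{4}\right) \left(- \frac{468}{5597}\right) = \frac{117}{5597} \approx 0.020904$)
$\frac{1}{N} = \frac{1}{\frac{117}{5597}} = \frac{5597}{117}$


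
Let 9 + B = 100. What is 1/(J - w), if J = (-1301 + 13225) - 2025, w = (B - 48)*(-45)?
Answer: 1/11834 ≈ 8.4502e-5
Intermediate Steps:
B = 91 (B = -9 + 100 = 91)
w = -1935 (w = (91 - 48)*(-45) = 43*(-45) = -1935)
J = 9899 (J = 11924 - 2025 = 9899)
1/(J - w) = 1/(9899 - 1*(-1935)) = 1/(9899 + 1935) = 1/11834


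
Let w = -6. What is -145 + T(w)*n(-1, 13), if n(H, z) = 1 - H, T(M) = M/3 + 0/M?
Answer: -149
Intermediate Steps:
T(M) = M/3 (T(M) = M*(⅓) + 0 = M/3 + 0 = M/3)
-145 + T(w)*n(-1, 13) = -145 + ((⅓)*(-6))*(1 - 1*(-1)) = -145 - 2*(1 + 1) = -145 - 2*2 = -145 - 4 = -149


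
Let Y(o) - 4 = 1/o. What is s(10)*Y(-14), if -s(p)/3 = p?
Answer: -825/7 ≈ -117.86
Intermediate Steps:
Y(o) = 4 + 1/o
s(p) = -3*p
s(10)*Y(-14) = (-3*10)*(4 + 1/(-14)) = -30*(4 - 1/14) = -30*55/14 = -825/7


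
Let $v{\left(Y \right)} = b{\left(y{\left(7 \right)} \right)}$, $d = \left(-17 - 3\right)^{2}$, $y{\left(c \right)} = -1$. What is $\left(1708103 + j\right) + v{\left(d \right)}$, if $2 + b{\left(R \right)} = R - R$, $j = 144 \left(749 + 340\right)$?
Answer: $1864917$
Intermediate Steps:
$j = 156816$ ($j = 144 \cdot 1089 = 156816$)
$d = 400$ ($d = \left(-20\right)^{2} = 400$)
$b{\left(R \right)} = -2$ ($b{\left(R \right)} = -2 + \left(R - R\right) = -2 + 0 = -2$)
$v{\left(Y \right)} = -2$
$\left(1708103 + j\right) + v{\left(d \right)} = \left(1708103 + 156816\right) - 2 = 1864919 - 2 = 1864917$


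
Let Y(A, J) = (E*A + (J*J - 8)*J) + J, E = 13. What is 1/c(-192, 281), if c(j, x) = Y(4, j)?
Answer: -1/7076492 ≈ -1.4131e-7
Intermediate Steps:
Y(A, J) = J + 13*A + J*(-8 + J²) (Y(A, J) = (13*A + (J*J - 8)*J) + J = (13*A + (J² - 8)*J) + J = (13*A + (-8 + J²)*J) + J = (13*A + J*(-8 + J²)) + J = J + 13*A + J*(-8 + J²))
c(j, x) = 52 + j³ - 7*j (c(j, x) = j³ - 7*j + 13*4 = j³ - 7*j + 52 = 52 + j³ - 7*j)
1/c(-192, 281) = 1/(52 + (-192)³ - 7*(-192)) = 1/(52 - 7077888 + 1344) = 1/(-7076492) = -1/7076492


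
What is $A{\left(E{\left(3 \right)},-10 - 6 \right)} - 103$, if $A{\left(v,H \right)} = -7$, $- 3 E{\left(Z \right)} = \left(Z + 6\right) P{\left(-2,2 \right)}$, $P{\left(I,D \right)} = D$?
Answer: $-110$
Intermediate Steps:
$E{\left(Z \right)} = -4 - \frac{2 Z}{3}$ ($E{\left(Z \right)} = - \frac{\left(Z + 6\right) 2}{3} = - \frac{\left(6 + Z\right) 2}{3} = - \frac{12 + 2 Z}{3} = -4 - \frac{2 Z}{3}$)
$A{\left(E{\left(3 \right)},-10 - 6 \right)} - 103 = -7 - 103 = -110$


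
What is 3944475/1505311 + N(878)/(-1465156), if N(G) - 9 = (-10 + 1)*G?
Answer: 5791152632823/2205515443516 ≈ 2.6258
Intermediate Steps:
N(G) = 9 - 9*G (N(G) = 9 + (-10 + 1)*G = 9 - 9*G)
3944475/1505311 + N(878)/(-1465156) = 3944475/1505311 + (9 - 9*878)/(-1465156) = 3944475*(1/1505311) + (9 - 7902)*(-1/1465156) = 3944475/1505311 - 7893*(-1/1465156) = 3944475/1505311 + 7893/1465156 = 5791152632823/2205515443516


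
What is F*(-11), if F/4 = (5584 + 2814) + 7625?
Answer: -705012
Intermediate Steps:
F = 64092 (F = 4*((5584 + 2814) + 7625) = 4*(8398 + 7625) = 4*16023 = 64092)
F*(-11) = 64092*(-11) = -705012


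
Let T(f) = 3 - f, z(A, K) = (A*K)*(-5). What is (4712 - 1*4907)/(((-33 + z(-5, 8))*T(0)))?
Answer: -65/167 ≈ -0.38922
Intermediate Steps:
z(A, K) = -5*A*K
(4712 - 1*4907)/(((-33 + z(-5, 8))*T(0))) = (4712 - 1*4907)/(((-33 - 5*(-5)*8)*(3 - 1*0))) = (4712 - 4907)/(((-33 + 200)*(3 + 0))) = -195/(167*3) = -195/501 = -195*1/501 = -65/167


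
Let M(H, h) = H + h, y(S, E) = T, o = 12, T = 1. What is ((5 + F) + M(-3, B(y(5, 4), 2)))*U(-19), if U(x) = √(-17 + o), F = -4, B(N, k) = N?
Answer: -I*√5 ≈ -2.2361*I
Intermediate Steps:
y(S, E) = 1
U(x) = I*√5 (U(x) = √(-17 + 12) = √(-5) = I*√5)
((5 + F) + M(-3, B(y(5, 4), 2)))*U(-19) = ((5 - 4) + (-3 + 1))*(I*√5) = (1 - 2)*(I*√5) = -I*√5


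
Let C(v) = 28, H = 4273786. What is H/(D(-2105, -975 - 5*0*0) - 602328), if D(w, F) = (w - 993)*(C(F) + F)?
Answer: 2136893/1165739 ≈ 1.8331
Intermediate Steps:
D(w, F) = (-993 + w)*(28 + F) (D(w, F) = (w - 993)*(28 + F) = (-993 + w)*(28 + F))
H/(D(-2105, -975 - 5*0*0) - 602328) = 4273786/((-27804 - 993*(-975 - 5*0*0) + 28*(-2105) + (-975 - 5*0*0)*(-2105)) - 602328) = 4273786/((-27804 - 993*(-975 - 0*0) - 58940 + (-975 - 0*0)*(-2105)) - 602328) = 4273786/((-27804 - 993*(-975 - 1*0) - 58940 + (-975 - 1*0)*(-2105)) - 602328) = 4273786/((-27804 - 993*(-975 + 0) - 58940 + (-975 + 0)*(-2105)) - 602328) = 4273786/((-27804 - 993*(-975) - 58940 - 975*(-2105)) - 602328) = 4273786/((-27804 + 968175 - 58940 + 2052375) - 602328) = 4273786/(2933806 - 602328) = 4273786/2331478 = 4273786*(1/2331478) = 2136893/1165739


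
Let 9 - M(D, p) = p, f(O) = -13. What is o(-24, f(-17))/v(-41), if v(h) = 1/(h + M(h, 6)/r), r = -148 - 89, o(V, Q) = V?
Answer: 77760/79 ≈ 984.30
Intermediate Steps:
M(D, p) = 9 - p
r = -237
v(h) = 1/(-1/79 + h) (v(h) = 1/(h + (9 - 1*6)/(-237)) = 1/(h + (9 - 6)*(-1/237)) = 1/(h + 3*(-1/237)) = 1/(h - 1/79) = 1/(-1/79 + h))
o(-24, f(-17))/v(-41) = -24/(79/(-1 + 79*(-41))) = -24/(79/(-1 - 3239)) = -24/(79/(-3240)) = -24/(79*(-1/3240)) = -24/(-79/3240) = -24*(-3240/79) = 77760/79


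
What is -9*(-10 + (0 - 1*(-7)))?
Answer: 27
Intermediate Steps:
-9*(-10 + (0 - 1*(-7))) = -9*(-10 + (0 + 7)) = -9*(-10 + 7) = -9*(-3) = 27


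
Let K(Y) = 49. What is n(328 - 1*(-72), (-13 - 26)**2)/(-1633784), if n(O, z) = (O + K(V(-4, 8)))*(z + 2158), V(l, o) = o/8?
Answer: -1651871/1633784 ≈ -1.0111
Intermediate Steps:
V(l, o) = o/8 (V(l, o) = o*(1/8) = o/8)
n(O, z) = (49 + O)*(2158 + z) (n(O, z) = (O + 49)*(z + 2158) = (49 + O)*(2158 + z))
n(328 - 1*(-72), (-13 - 26)**2)/(-1633784) = (105742 + 49*(-13 - 26)**2 + 2158*(328 - 1*(-72)) + (328 - 1*(-72))*(-13 - 26)**2)/(-1633784) = (105742 + 49*(-39)**2 + 2158*(328 + 72) + (328 + 72)*(-39)**2)*(-1/1633784) = (105742 + 49*1521 + 2158*400 + 400*1521)*(-1/1633784) = (105742 + 74529 + 863200 + 608400)*(-1/1633784) = 1651871*(-1/1633784) = -1651871/1633784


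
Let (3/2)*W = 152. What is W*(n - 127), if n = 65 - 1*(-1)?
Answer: -18544/3 ≈ -6181.3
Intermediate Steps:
W = 304/3 (W = (2/3)*152 = 304/3 ≈ 101.33)
n = 66 (n = 65 + 1 = 66)
W*(n - 127) = 304*(66 - 127)/3 = (304/3)*(-61) = -18544/3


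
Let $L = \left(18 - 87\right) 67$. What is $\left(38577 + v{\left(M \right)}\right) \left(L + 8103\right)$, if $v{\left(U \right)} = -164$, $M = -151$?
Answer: $133677240$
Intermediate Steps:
$L = -4623$ ($L = \left(-69\right) 67 = -4623$)
$\left(38577 + v{\left(M \right)}\right) \left(L + 8103\right) = \left(38577 - 164\right) \left(-4623 + 8103\right) = 38413 \cdot 3480 = 133677240$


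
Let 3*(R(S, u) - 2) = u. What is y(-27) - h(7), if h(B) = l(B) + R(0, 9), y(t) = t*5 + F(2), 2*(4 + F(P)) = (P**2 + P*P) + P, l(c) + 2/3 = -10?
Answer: -385/3 ≈ -128.33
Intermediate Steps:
R(S, u) = 2 + u/3
l(c) = -32/3 (l(c) = -2/3 - 10 = -32/3)
F(P) = -4 + P**2 + P/2 (F(P) = -4 + ((P**2 + P*P) + P)/2 = -4 + ((P**2 + P**2) + P)/2 = -4 + (2*P**2 + P)/2 = -4 + (P + 2*P**2)/2 = -4 + (P**2 + P/2) = -4 + P**2 + P/2)
y(t) = 1 + 5*t (y(t) = t*5 + (-4 + 2**2 + (1/2)*2) = 5*t + (-4 + 4 + 1) = 5*t + 1 = 1 + 5*t)
h(B) = -17/3 (h(B) = -32/3 + (2 + (1/3)*9) = -32/3 + (2 + 3) = -32/3 + 5 = -17/3)
y(-27) - h(7) = (1 + 5*(-27)) - 1*(-17/3) = (1 - 135) + 17/3 = -134 + 17/3 = -385/3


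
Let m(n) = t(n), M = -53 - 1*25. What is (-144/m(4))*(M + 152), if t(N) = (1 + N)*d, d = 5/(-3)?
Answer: 31968/25 ≈ 1278.7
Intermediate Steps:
M = -78 (M = -53 - 25 = -78)
d = -5/3 (d = 5*(-⅓) = -5/3 ≈ -1.6667)
t(N) = -5/3 - 5*N/3 (t(N) = (1 + N)*(-5/3) = -5/3 - 5*N/3)
m(n) = -5/3 - 5*n/3
(-144/m(4))*(M + 152) = (-144/(-5/3 - 5/3*4))*(-78 + 152) = -144/(-5/3 - 20/3)*74 = -144/(-25/3)*74 = -144*(-3/25)*74 = (432/25)*74 = 31968/25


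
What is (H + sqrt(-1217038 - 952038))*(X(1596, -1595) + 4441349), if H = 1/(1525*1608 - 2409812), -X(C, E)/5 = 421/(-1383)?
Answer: 1535596943/14655651 + 12284775544*I*sqrt(542269)/1383 ≈ 104.78 + 6.5411e+9*I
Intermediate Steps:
X(C, E) = 2105/1383 (X(C, E) = -2105/(-1383) = -2105*(-1)/1383 = -5*(-421/1383) = 2105/1383)
H = 1/42388 (H = 1/(2452200 - 2409812) = 1/42388 ≈ 2.3592e-5)
(H + sqrt(-1217038 - 952038))*(X(1596, -1595) + 4441349) = (1/42388 + sqrt(-1217038 - 952038))*(2105/1383 + 4441349) = (1/42388 + sqrt(-2169076))*(6142387772/1383) = (1/42388 + 2*I*sqrt(542269))*(6142387772/1383) = 1535596943/14655651 + 12284775544*I*sqrt(542269)/1383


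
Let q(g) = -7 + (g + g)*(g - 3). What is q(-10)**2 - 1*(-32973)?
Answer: 96982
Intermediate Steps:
q(g) = -7 + 2*g*(-3 + g) (q(g) = -7 + (2*g)*(-3 + g) = -7 + 2*g*(-3 + g))
q(-10)**2 - 1*(-32973) = (-7 - 6*(-10) + 2*(-10)**2)**2 - 1*(-32973) = (-7 + 60 + 2*100)**2 + 32973 = (-7 + 60 + 200)**2 + 32973 = 253**2 + 32973 = 64009 + 32973 = 96982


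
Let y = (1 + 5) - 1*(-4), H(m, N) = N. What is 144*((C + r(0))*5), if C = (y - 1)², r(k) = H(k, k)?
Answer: 58320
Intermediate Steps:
r(k) = k
y = 10 (y = 6 + 4 = 10)
C = 81 (C = (10 - 1)² = 9² = 81)
144*((C + r(0))*5) = 144*((81 + 0)*5) = 144*(81*5) = 144*405 = 58320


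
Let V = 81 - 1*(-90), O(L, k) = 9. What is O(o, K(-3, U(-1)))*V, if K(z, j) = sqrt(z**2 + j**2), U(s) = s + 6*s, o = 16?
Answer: 1539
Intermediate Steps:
U(s) = 7*s
K(z, j) = sqrt(j**2 + z**2)
V = 171 (V = 81 + 90 = 171)
O(o, K(-3, U(-1)))*V = 9*171 = 1539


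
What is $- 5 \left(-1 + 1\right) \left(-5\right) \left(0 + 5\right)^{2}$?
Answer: $0$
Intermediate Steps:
$- 5 \left(-1 + 1\right) \left(-5\right) \left(0 + 5\right)^{2} = - 5 \cdot 0 \left(-5\right) 5^{2} = \left(-5\right) 0 \cdot 25 = 0 \cdot 25 = 0$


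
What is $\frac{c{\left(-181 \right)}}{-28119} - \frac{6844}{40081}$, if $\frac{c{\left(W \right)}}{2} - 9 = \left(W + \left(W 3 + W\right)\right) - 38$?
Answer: $- \frac{117575128}{1127037639} \approx -0.10432$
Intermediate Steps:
$c{\left(W \right)} = -58 + 10 W$ ($c{\left(W \right)} = 18 + 2 \left(\left(W + \left(W 3 + W\right)\right) - 38\right) = 18 + 2 \left(\left(W + \left(3 W + W\right)\right) - 38\right) = 18 + 2 \left(\left(W + 4 W\right) - 38\right) = 18 + 2 \left(5 W - 38\right) = 18 + 2 \left(-38 + 5 W\right) = 18 + \left(-76 + 10 W\right) = -58 + 10 W$)
$\frac{c{\left(-181 \right)}}{-28119} - \frac{6844}{40081} = \frac{-58 + 10 \left(-181\right)}{-28119} - \frac{6844}{40081} = \left(-58 - 1810\right) \left(- \frac{1}{28119}\right) - \frac{6844}{40081} = \left(-1868\right) \left(- \frac{1}{28119}\right) - \frac{6844}{40081} = \frac{1868}{28119} - \frac{6844}{40081} = - \frac{117575128}{1127037639}$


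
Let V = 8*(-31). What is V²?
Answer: 61504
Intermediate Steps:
V = -248
V² = (-248)² = 61504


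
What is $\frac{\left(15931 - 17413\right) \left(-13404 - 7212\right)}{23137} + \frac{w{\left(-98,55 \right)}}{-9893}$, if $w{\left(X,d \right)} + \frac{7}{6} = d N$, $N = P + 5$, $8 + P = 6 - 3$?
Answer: $\frac{1813559912455}{1373366046} \approx 1320.5$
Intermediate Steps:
$P = -5$ ($P = -8 + \left(6 - 3\right) = -8 + 3 = -5$)
$N = 0$ ($N = -5 + 5 = 0$)
$w{\left(X,d \right)} = - \frac{7}{6}$ ($w{\left(X,d \right)} = - \frac{7}{6} + d 0 = - \frac{7}{6} + 0 = - \frac{7}{6}$)
$\frac{\left(15931 - 17413\right) \left(-13404 - 7212\right)}{23137} + \frac{w{\left(-98,55 \right)}}{-9893} = \frac{\left(15931 - 17413\right) \left(-13404 - 7212\right)}{23137} - \frac{7}{6 \left(-9893\right)} = \left(-1482\right) \left(-20616\right) \frac{1}{23137} - - \frac{7}{59358} = 30552912 \cdot \frac{1}{23137} + \frac{7}{59358} = \frac{30552912}{23137} + \frac{7}{59358} = \frac{1813559912455}{1373366046}$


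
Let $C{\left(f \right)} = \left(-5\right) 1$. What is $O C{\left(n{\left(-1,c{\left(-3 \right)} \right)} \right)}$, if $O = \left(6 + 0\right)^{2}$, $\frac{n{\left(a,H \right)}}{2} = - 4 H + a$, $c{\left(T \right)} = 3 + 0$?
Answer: $-180$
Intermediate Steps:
$c{\left(T \right)} = 3$
$n{\left(a,H \right)} = - 8 H + 2 a$ ($n{\left(a,H \right)} = 2 \left(- 4 H + a\right) = 2 \left(a - 4 H\right) = - 8 H + 2 a$)
$O = 36$ ($O = 6^{2} = 36$)
$C{\left(f \right)} = -5$
$O C{\left(n{\left(-1,c{\left(-3 \right)} \right)} \right)} = 36 \left(-5\right) = -180$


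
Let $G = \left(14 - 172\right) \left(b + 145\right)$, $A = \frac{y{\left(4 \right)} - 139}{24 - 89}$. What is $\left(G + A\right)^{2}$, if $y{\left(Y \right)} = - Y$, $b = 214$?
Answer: $\frac{80428392801}{25} \approx 3.2171 \cdot 10^{9}$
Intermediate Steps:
$A = \frac{11}{5}$ ($A = \frac{\left(-1\right) 4 - 139}{24 - 89} = \frac{-4 - 139}{-65} = \left(-143\right) \left(- \frac{1}{65}\right) = \frac{11}{5} \approx 2.2$)
$G = -56722$ ($G = \left(14 - 172\right) \left(214 + 145\right) = \left(-158\right) 359 = -56722$)
$\left(G + A\right)^{2} = \left(-56722 + \frac{11}{5}\right)^{2} = \left(- \frac{283599}{5}\right)^{2} = \frac{80428392801}{25}$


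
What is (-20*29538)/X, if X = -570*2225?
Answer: 19692/42275 ≈ 0.46581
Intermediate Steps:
X = -1268250
(-20*29538)/X = -20*29538/(-1268250) = -590760*(-1/1268250) = 19692/42275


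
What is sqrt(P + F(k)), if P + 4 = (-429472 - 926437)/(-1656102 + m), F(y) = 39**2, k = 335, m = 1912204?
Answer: 5*sqrt(3966004023366)/256102 ≈ 38.881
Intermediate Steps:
F(y) = 1521
P = -2380317/256102 (P = -4 + (-429472 - 926437)/(-1656102 + 1912204) = -4 - 1355909/256102 = -2380317/256102 ≈ -9.2944)
sqrt(P + F(k)) = sqrt(-2380317/256102 + 1521) = sqrt(387150825/256102) = 5*sqrt(3966004023366)/256102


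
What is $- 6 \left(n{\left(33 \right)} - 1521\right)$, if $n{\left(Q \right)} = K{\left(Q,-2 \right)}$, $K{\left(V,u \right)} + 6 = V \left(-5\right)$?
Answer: $10152$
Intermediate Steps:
$K{\left(V,u \right)} = -6 - 5 V$ ($K{\left(V,u \right)} = -6 + V \left(-5\right) = -6 - 5 V$)
$n{\left(Q \right)} = -6 - 5 Q$
$- 6 \left(n{\left(33 \right)} - 1521\right) = - 6 \left(\left(-6 - 165\right) - 1521\right) = - 6 \left(-171 - 1521\right) = \left(-6\right) \left(-1692\right) = 10152$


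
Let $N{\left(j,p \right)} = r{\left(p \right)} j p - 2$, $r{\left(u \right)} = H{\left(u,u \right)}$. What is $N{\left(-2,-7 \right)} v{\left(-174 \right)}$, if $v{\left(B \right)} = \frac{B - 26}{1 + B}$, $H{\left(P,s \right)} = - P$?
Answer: $\frac{19200}{173} \approx 110.98$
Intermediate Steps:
$r{\left(u \right)} = - u$
$v{\left(B \right)} = \frac{-26 + B}{1 + B}$
$N{\left(j,p \right)} = -2 - j p^{2}$ ($N{\left(j,p \right)} = - p j p - 2 = - j p p - 2 = - j p^{2} - 2 = -2 - j p^{2}$)
$N{\left(-2,-7 \right)} v{\left(-174 \right)} = \left(-2 - - 2 \left(-7\right)^{2}\right) \frac{-26 - 174}{1 - 174} = \left(-2 - \left(-2\right) 49\right) \frac{1}{-173} \left(-200\right) = \left(-2 + 98\right) \left(\left(- \frac{1}{173}\right) \left(-200\right)\right) = 96 \cdot \frac{200}{173} = \frac{19200}{173}$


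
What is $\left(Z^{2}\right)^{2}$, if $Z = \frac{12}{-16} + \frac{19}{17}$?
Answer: $\frac{390625}{21381376} \approx 0.018269$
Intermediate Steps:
$Z = \frac{25}{68}$ ($Z = 12 \left(- \frac{1}{16}\right) + 19 \cdot \frac{1}{17} = - \frac{3}{4} + \frac{19}{17} = \frac{25}{68} \approx 0.36765$)
$\left(Z^{2}\right)^{2} = \left(\left(\frac{25}{68}\right)^{2}\right)^{2} = \left(\frac{625}{4624}\right)^{2} = \frac{390625}{21381376}$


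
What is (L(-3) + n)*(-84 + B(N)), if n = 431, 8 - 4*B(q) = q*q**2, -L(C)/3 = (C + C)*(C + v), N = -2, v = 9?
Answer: -43120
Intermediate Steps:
L(C) = -6*C*(9 + C) (L(C) = -3*(C + C)*(C + 9) = -3*2*C*(9 + C) = -6*C*(9 + C))
B(q) = 2 - q**3/4 (B(q) = 2 - q*q**2/4 = 2 - q**3/4)
(L(-3) + n)*(-84 + B(N)) = (-6*(-3)*(9 - 3) + 431)*(-84 + (2 - 1/4*(-2)**3)) = (-6*(-3)*6 + 431)*(-84 + (2 - 1/4*(-8))) = (108 + 431)*(-84 + (2 + 2)) = 539*(-84 + 4) = 539*(-80) = -43120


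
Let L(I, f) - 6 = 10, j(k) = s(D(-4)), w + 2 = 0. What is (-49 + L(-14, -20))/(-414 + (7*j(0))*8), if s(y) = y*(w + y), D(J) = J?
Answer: -11/310 ≈ -0.035484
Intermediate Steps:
w = -2 (w = -2 + 0 = -2)
s(y) = y*(-2 + y)
j(k) = 24 (j(k) = -4*(-2 - 4) = -4*(-6) = 24)
L(I, f) = 16 (L(I, f) = 6 + 10 = 16)
(-49 + L(-14, -20))/(-414 + (7*j(0))*8) = (-49 + 16)/(-414 + (7*24)*8) = -33/(-414 + 168*8) = -33/(-414 + 1344) = -33/930 = -33*1/930 = -11/310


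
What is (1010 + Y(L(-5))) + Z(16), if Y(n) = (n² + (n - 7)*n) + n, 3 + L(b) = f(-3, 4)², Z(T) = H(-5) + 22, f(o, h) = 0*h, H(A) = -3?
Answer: 1065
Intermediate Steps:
f(o, h) = 0
Z(T) = 19 (Z(T) = -3 + 22 = 19)
L(b) = -3 (L(b) = -3 + 0² = -3 + 0 = -3)
Y(n) = n + n² + n*(-7 + n) (Y(n) = (n² + (-7 + n)*n) + n = (n² + n*(-7 + n)) + n = n + n² + n*(-7 + n))
(1010 + Y(L(-5))) + Z(16) = (1010 + 2*(-3)*(-3 - 3)) + 19 = (1010 + 2*(-3)*(-6)) + 19 = (1010 + 36) + 19 = 1046 + 19 = 1065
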